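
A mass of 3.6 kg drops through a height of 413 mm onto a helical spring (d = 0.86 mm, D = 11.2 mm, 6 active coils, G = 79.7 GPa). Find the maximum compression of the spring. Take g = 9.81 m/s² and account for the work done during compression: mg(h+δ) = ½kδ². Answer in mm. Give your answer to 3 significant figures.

k = Gd⁴/(8D³N_a) = (79.7×10³)(0.86⁴)/(8·11.2³·6) = 0.64648 N/mm
W = mg = 3.6 × 9.81 = 35.316 N
½kδ² − Wδ − Wh = 0 → δ = (W + √(W² + 2kWh))/k
δ = (35.316 + √(1247.2 + 18858.6))/0.64648 = (35.316 + 141.79)/0.64648 = 273.96 mm

274 mm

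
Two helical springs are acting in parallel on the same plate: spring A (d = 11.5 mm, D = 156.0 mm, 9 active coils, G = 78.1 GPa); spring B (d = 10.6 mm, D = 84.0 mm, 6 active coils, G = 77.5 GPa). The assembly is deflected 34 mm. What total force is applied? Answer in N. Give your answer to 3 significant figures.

k_A = Gd⁴/(8D³N_a) = (78.1×10³)(11.5⁴)/(8·156.0³·9) = 4.9973 N/mm
k_B = Gd⁴/(8D³N_a) = (77.5×10³)(10.6⁴)/(8·84.0³·6) = 34.391 N/mm
Parallel: k_eq = 4.9973 + 34.391 = 39.388 N/mm
F = k_eq·δ = 39.388·34 = 1339.2 N

1340 N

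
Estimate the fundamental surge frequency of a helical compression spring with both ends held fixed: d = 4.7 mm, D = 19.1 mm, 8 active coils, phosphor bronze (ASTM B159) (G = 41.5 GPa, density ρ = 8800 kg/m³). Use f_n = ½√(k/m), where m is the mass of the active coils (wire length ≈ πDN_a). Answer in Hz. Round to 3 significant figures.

394 Hz

k = Gd⁴/(8D³N_a) = (41.5×10³)(4.7⁴)/(8·19.1³·8) = 45.411 N/mm = 45411 N/m
Wire length L = πDN_a = π·19.1·8 = 480.04 mm
m = ρ·(πd²/4)·L = 8800 × 17.349×10⁻⁶ m² × 0.48004 m = 0.073289 kg
f_n = ½√(k/m) = 0.5·√(45411/0.073289) = 0.5·√(6.1961e+05) = 393.58 Hz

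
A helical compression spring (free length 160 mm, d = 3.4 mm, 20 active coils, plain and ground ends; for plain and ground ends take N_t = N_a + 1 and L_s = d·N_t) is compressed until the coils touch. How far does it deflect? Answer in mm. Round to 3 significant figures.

88.6 mm

N_t = 21; L_s = 3.4·21 = 71.4 mm
δ_solid = L₀ − L_s = 160 − 71.4 = 88.6 mm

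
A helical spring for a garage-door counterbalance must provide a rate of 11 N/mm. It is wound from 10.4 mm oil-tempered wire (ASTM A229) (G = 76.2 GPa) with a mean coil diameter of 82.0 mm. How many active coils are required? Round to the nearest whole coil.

N_a = Gd⁴/(8D³k) = (76.2×10³ × 10.4⁴)/(8 × 82.0³ × 11)
    = 8.91432e+08 / 4.85204e+07 = 18.37 → 18 coils

18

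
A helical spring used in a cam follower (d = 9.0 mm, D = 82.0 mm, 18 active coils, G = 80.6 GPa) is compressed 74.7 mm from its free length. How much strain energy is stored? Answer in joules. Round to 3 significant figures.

k = Gd⁴/(8D³N_a) = (80.6×10³)(9.0⁴)/(8·82.0³·18) = 6.6604 N/mm
U = ½kδ² = 0.5 × 6.6604 × 74.7² = 18583 N·mm = 18.583 J

18.6 J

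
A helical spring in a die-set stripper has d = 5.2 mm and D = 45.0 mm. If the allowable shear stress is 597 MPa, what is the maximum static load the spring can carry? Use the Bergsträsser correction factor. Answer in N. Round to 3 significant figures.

C = D/d = 45.0/5.2 = 8.6538
K_B = (4C+2)/(4C−3) = 36.615/31.615 = 1.1582
τ_max = K·8FD/(πd³) → F_max = τ_allow·πd³/(8DK)
F_max = 597·π·5.2³/(8·45.0·1.1582) = 2.6371e+05/416.93 = 632.51 N

633 N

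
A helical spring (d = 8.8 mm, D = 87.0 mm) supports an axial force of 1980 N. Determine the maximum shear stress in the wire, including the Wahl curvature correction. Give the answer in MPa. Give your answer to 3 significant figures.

Spring index C = D/d = 87.0/8.8 = 9.8864
K_W = (4C−1)/(4C−4) + 0.615/C = 38.545/35.545 + 0.0622 = 1.1466
τ₀ = 8FD/(πd³) = 8·1980·87.0/(π·8.8³) = 1.37808e+06/2140.9 = 643.69 MPa
τ_max = K·τ₀ = 1.1466 × 643.69 = 738.06 MPa

738 MPa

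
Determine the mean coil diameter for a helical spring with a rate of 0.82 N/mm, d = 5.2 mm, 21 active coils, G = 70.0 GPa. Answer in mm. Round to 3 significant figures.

D = (Gd⁴/(8N_a·k))^(1/3) = (70.0×10³·5.2⁴/(8·21·0.82))^(1/3)
  = (371525)^(1/3) = 71.8891 mm

71.9 mm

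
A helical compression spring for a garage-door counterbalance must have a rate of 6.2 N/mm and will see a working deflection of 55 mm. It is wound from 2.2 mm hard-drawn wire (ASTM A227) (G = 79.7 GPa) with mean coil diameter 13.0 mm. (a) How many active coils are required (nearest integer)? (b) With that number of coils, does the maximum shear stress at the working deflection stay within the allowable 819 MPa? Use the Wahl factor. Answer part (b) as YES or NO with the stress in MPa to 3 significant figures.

(a) 17 coils; (b) NO, τ_max = 1340 MPa

N_a = Gd⁴/(8D³k) = (79.7×10³)(2.2⁴)/(8·13.0³·6.2) = 17.13 → N_a = 17
Actual rate k = Gd⁴/(8D³·17) = 6.2486 N/mm
Working load F = kδ = 6.2486·55 = 343.67 N
C = 13.0/2.2 = 5.9091; K_W = (4C−1)/(4C−4)+0.615/C = 1.2569
τ_max = K_W·8FD/(πd³) = 1.2569·1068.5 = 1342.9 MPa
τ_max > 819 MPa → exceeds allowable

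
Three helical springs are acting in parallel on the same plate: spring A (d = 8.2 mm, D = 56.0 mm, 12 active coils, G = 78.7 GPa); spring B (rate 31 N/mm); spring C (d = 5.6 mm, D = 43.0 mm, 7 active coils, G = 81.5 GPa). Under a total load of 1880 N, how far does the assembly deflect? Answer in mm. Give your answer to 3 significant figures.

26.8 mm

k_A = Gd⁴/(8D³N_a) = (78.7×10³)(8.2⁴)/(8·56.0³·12) = 21.105 N/mm
k_C = Gd⁴/(8D³N_a) = (81.5×10³)(5.6⁴)/(8·43.0³·7) = 18.002 N/mm
Parallel: k_eq = 21.105 + 31 + 18.002 = 70.107 N/mm
δ = F/k_eq = 1880/70.107 = 26.816 mm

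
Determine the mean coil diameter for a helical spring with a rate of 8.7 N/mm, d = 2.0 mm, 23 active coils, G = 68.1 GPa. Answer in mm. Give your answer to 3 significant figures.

D = (Gd⁴/(8N_a·k))^(1/3) = (68.1×10³·2.0⁴/(8·23·8.7))^(1/3)
  = (680.66)^(1/3) = 8.7965 mm

8.80 mm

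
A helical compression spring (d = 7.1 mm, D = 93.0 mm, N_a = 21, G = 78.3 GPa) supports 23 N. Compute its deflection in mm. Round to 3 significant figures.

15.6 mm

k = Gd⁴/(8D³N_a) = (78.3×10³)(7.1⁴)/(8·93.0³·21) = 1.4724 N/mm
δ = F/k = 23 / 1.4724 = 15.62 mm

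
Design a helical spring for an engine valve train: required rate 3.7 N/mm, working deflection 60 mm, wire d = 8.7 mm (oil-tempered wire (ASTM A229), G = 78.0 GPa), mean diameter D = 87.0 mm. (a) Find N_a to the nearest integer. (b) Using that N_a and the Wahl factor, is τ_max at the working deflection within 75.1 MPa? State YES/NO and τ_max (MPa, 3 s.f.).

N_a = Gd⁴/(8D³k) = (78.0×10³)(8.7⁴)/(8·87.0³·3.7) = 22.93 → N_a = 23
Actual rate k = Gd⁴/(8D³·23) = 3.688 N/mm
Working load F = kδ = 3.688·60 = 221.28 N
C = 87.0/8.7 = 10.0000; K_W = (4C−1)/(4C−4)+0.615/C = 1.1448
τ_max = K_W·8FD/(πd³) = 1.1448·74.447 = 85.23 MPa
τ_max > 75.1 MPa → exceeds allowable

(a) 23 coils; (b) NO, τ_max = 85.2 MPa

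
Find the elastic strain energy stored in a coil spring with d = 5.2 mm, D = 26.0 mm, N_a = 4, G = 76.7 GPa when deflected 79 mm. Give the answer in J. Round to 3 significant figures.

311 J

k = Gd⁴/(8D³N_a) = (76.7×10³)(5.2⁴)/(8·26.0³·4) = 99.71 N/mm
U = ½kδ² = 0.5 × 99.71 × 79² = 3.1115e+05 N·mm = 311.15 J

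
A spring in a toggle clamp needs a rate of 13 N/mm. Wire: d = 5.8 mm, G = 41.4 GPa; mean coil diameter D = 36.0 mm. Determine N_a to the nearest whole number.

10

N_a = Gd⁴/(8D³k) = (41.4×10³ × 5.8⁴)/(8 × 36.0³ × 13)
    = 4.68503e+07 / 4.85222e+06 = 9.655 → 10 coils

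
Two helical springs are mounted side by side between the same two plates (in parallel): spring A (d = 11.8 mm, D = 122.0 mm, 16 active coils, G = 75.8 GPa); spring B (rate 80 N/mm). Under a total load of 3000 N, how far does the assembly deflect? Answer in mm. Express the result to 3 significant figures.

k_A = Gd⁴/(8D³N_a) = (75.8×10³)(11.8⁴)/(8·122.0³·16) = 6.3228 N/mm
Parallel: k_eq = 6.3228 + 80 = 86.323 N/mm
δ = F/k_eq = 3000/86.323 = 34.753 mm

34.8 mm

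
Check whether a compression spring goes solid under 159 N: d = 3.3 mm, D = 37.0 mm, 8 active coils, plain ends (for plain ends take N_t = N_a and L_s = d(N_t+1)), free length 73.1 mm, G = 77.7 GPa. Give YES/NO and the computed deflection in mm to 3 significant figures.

k = Gd⁴/(8D³N_a) = (77.7×10³)(3.3⁴)/(8·37.0³·8) = 2.8424 N/mm
N_t = 8; L_s = 3.3·9 = 29.7 mm; δ_solid = L₀ − L_s = 73.1 − 29.7 = 43.4 mm
δ = F/k = 159/2.8424 = 55.938 mm
δ ≥ δ_solid → spring goes solid

YES, δ = 55.9 mm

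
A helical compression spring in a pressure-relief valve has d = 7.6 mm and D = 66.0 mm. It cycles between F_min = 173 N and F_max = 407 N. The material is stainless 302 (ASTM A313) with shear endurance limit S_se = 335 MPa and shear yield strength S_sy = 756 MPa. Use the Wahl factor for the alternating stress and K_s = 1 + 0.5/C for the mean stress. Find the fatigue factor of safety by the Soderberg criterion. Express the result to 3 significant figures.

3.21

C = D/d = 66.0/7.6 = 8.6842; K_W = (4C−1)/(4C−4)+0.615/C = 1.1684; K_s = 1+0.5/C = 1.0576
F_a = (F_max−F_min)/2 = 117 N; F_m = (F_max+F_min)/2 = 290 N
τ_a = K_W·8F_aD/(πd³) = 1.1684 × 44.795 = 52.339 MPa
τ_m = K_s·8F_mD/(πd³) = 1.0576 × 111.03 = 117.42 MPa
Soderberg: 1/n_f = τ_a/S_se + τ_m/S_sy = 52.339/335 + 117.42/756 = 0.15624 + 0.15532 = 0.31156
n_f = 1/0.31156 = 3.21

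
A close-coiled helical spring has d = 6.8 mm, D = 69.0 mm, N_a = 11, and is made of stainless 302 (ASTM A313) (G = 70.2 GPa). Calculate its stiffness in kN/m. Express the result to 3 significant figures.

k = Gd⁴/(8D³N_a) = (70.2×10³ × 6.8⁴) / (8 × 69.0³ × 11)
  = 1.50097e+08 / 2.89088e+07 = 5.1921 N/mm

5.19 kN/m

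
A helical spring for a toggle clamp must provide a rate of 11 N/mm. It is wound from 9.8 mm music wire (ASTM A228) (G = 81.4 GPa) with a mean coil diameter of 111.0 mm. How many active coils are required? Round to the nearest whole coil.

N_a = Gd⁴/(8D³k) = (81.4×10³ × 9.8⁴)/(8 × 111.0³ × 11)
    = 7.50808e+08 / 1.20352e+08 = 6.238 → 6 coils

6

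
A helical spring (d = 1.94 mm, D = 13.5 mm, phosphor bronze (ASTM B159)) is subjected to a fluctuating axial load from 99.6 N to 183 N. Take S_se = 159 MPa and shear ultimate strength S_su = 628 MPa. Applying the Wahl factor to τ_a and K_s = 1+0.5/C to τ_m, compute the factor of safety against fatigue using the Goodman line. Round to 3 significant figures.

0.380

C = D/d = 13.5/1.94 = 6.9588; K_W = (4C−1)/(4C−4)+0.615/C = 1.2142; K_s = 1+0.5/C = 1.0719
F_a = (F_max−F_min)/2 = 41.7 N; F_m = (F_max+F_min)/2 = 141.3 N
τ_a = K_W·8F_aD/(πd³) = 1.2142 × 196.34 = 238.4 MPa
τ_m = K_s·8F_mD/(πd³) = 1.0719 × 665.29 = 713.09 MPa
Goodman: 1/n_f = τ_a/S_se + τ_m/S_su = 238.4/159 + 713.09/628 = 1.49939 + 1.13550 = 2.6349
n_f = 1/2.6349 = 0.3795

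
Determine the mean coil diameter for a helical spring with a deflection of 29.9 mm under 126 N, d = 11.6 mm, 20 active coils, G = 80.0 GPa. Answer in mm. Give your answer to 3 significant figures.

129 mm

Required rate k = F/δ = 126/29.9 = 4.214 N/mm
D = (Gd⁴/(8N_a·k))^(1/3) = (80.0×10³·11.6⁴/(8·20·4.214))^(1/3)
  = (2.14834e+06)^(1/3) = 129.0330 mm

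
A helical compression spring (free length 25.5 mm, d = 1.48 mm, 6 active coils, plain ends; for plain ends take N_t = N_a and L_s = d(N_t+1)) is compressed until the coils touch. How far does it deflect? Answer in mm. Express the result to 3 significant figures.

15.1 mm

N_t = 6; L_s = 1.48·7 = 10.36 mm
δ_solid = L₀ − L_s = 25.5 − 10.36 = 15.14 mm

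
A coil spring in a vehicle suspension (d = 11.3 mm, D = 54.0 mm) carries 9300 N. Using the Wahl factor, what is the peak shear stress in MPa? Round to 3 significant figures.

Spring index C = D/d = 54.0/11.3 = 4.7788
K_W = (4C−1)/(4C−4) + 0.615/C = 18.115/15.115 + 0.1287 = 1.3272
τ₀ = 8FD/(πd³) = 8·9300·54.0/(π·11.3³) = 4.0176e+06/4533 = 886.3 MPa
τ_max = K·τ₀ = 1.3272 × 886.3 = 1176.3 MPa

1180 MPa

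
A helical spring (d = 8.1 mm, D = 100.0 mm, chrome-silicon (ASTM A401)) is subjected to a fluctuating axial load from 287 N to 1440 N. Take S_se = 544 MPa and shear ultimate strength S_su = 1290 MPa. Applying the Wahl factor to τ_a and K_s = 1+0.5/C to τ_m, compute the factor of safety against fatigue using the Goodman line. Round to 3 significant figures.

C = D/d = 100.0/8.1 = 12.3457; K_W = (4C−1)/(4C−4)+0.615/C = 1.1159; K_s = 1+0.5/C = 1.0405
F_a = (F_max−F_min)/2 = 576.5 N; F_m = (F_max+F_min)/2 = 863.5 N
τ_a = K_W·8F_aD/(πd³) = 1.1159 × 276.24 = 308.26 MPa
τ_m = K_s·8F_mD/(πd³) = 1.0405 × 413.76 = 430.52 MPa
Goodman: 1/n_f = τ_a/S_se + τ_m/S_su = 308.26/544 + 430.52/1290 = 0.56665 + 0.33373 = 0.90039
n_f = 1/0.90039 = 1.111

1.11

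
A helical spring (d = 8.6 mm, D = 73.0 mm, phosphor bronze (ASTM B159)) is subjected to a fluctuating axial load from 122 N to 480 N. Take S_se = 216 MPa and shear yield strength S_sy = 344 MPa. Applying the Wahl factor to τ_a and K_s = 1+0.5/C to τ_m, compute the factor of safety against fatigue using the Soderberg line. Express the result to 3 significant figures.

1.80

C = D/d = 73.0/8.6 = 8.4884; K_W = (4C−1)/(4C−4)+0.615/C = 1.1726; K_s = 1+0.5/C = 1.0589
F_a = (F_max−F_min)/2 = 179 N; F_m = (F_max+F_min)/2 = 301 N
τ_a = K_W·8F_aD/(πd³) = 1.1726 × 52.314 = 61.344 MPa
τ_m = K_s·8F_mD/(πd³) = 1.0589 × 87.97 = 93.152 MPa
Soderberg: 1/n_f = τ_a/S_se + τ_m/S_sy = 61.344/216 + 93.152/344 = 0.28400 + 0.27079 = 0.55479
n_f = 1/0.55479 = 1.802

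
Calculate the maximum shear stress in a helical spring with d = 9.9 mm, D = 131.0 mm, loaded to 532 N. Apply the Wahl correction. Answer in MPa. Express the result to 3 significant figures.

203 MPa

Spring index C = D/d = 131.0/9.9 = 13.2323
K_W = (4C−1)/(4C−4) + 0.615/C = 51.929/48.929 + 0.0465 = 1.1078
τ₀ = 8FD/(πd³) = 8·532·131.0/(π·9.9³) = 557536/3048.3 = 182.9 MPa
τ_max = K·τ₀ = 1.1078 × 182.9 = 202.62 MPa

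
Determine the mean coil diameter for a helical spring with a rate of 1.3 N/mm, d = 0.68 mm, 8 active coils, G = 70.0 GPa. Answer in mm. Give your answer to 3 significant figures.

D = (Gd⁴/(8N_a·k))^(1/3) = (70.0×10³·0.68⁴/(8·8·1.3))^(1/3)
  = (179.891)^(1/3) = 5.6451 mm

5.65 mm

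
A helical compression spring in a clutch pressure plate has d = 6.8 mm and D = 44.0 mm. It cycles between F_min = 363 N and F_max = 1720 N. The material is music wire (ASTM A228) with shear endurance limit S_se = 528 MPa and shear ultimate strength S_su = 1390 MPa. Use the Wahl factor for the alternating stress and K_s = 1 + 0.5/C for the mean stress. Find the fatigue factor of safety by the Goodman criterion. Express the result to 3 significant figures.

1.17

C = D/d = 44.0/6.8 = 6.4706; K_W = (4C−1)/(4C−4)+0.615/C = 1.2321; K_s = 1+0.5/C = 1.0773
F_a = (F_max−F_min)/2 = 678.5 N; F_m = (F_max+F_min)/2 = 1041.5 N
τ_a = K_W·8F_aD/(πd³) = 1.2321 × 241.78 = 297.9 MPa
τ_m = K_s·8F_mD/(πd³) = 1.0773 × 371.13 = 399.81 MPa
Goodman: 1/n_f = τ_a/S_se + τ_m/S_su = 297.9/528 + 399.81/1390 = 0.56421 + 0.28763 = 0.85184
n_f = 1/0.85184 = 1.174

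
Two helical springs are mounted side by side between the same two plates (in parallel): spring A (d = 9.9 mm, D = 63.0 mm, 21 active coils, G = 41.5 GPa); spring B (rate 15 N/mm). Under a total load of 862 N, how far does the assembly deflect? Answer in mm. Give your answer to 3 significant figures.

k_A = Gd⁴/(8D³N_a) = (41.5×10³)(9.9⁴)/(8·63.0³·21) = 9.4898 N/mm
Parallel: k_eq = 9.4898 + 15 = 24.49 N/mm
δ = F/k_eq = 862/24.49 = 35.198 mm

35.2 mm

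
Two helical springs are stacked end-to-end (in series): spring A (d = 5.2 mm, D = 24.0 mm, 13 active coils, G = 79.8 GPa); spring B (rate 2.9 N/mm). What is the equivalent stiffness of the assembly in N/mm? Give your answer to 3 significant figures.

k_A = Gd⁴/(8D³N_a) = (79.8×10³)(5.2⁴)/(8·24.0³·13) = 40.583 N/mm
Series: 1/k_eq = 1/40.583 + 1/2.9 = 0.36947; k_eq = 2.7066 N/mm

2.71 N/mm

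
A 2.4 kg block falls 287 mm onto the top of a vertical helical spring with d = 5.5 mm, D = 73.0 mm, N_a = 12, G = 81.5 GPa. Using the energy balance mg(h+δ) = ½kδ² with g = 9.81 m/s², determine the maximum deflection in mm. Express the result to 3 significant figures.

k = Gd⁴/(8D³N_a) = (81.5×10³)(5.5⁴)/(8·73.0³·12) = 1.997 N/mm
W = mg = 2.4 × 9.81 = 23.544 N
½kδ² − Wδ − Wh = 0 → δ = (W + √(W² + 2kWh))/k
δ = (23.544 + √(554.32 + 26987.4))/1.997 = (23.544 + 165.96)/1.997 = 94.895 mm

94.9 mm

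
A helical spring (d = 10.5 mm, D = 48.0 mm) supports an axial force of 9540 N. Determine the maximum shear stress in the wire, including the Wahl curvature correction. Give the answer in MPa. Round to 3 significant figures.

1350 MPa

Spring index C = D/d = 48.0/10.5 = 4.5714
K_W = (4C−1)/(4C−4) + 0.615/C = 17.286/14.286 + 0.1345 = 1.3445
τ₀ = 8FD/(πd³) = 8·9540·48.0/(π·10.5³) = 3.66336e+06/3636.8 = 1007.3 MPa
τ_max = K·τ₀ = 1.3445 × 1007.3 = 1354.4 MPa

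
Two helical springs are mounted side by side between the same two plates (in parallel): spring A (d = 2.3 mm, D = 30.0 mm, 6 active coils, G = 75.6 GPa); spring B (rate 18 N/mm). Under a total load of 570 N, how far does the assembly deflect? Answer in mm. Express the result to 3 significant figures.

k_A = Gd⁴/(8D³N_a) = (75.6×10³)(2.3⁴)/(8·30.0³·6) = 1.6324 N/mm
Parallel: k_eq = 1.6324 + 18 = 19.632 N/mm
δ = F/k_eq = 570/19.632 = 29.034 mm

29.0 mm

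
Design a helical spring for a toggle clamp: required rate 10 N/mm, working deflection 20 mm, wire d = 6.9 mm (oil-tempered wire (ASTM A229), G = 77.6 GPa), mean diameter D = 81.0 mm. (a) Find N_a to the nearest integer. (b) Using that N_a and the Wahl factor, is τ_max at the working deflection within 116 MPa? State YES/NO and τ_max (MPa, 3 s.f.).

N_a = Gd⁴/(8D³k) = (77.6×10³)(6.9⁴)/(8·81.0³·10) = 4.137 → N_a = 4
Actual rate k = Gd⁴/(8D³·4) = 10.343 N/mm
Working load F = kδ = 10.343·20 = 206.86 N
C = 81.0/6.9 = 11.7391; K_W = (4C−1)/(4C−4)+0.615/C = 1.1222
τ_max = K_W·8FD/(πd³) = 1.1222·129.89 = 145.76 MPa
τ_max > 116 MPa → exceeds allowable

(a) 4 coils; (b) NO, τ_max = 146 MPa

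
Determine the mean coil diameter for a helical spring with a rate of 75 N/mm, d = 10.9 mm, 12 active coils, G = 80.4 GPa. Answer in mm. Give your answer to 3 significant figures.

D = (Gd⁴/(8N_a·k))^(1/3) = (80.4×10³·10.9⁴/(8·12·75))^(1/3)
  = (157627)^(1/3) = 54.0186 mm

54.0 mm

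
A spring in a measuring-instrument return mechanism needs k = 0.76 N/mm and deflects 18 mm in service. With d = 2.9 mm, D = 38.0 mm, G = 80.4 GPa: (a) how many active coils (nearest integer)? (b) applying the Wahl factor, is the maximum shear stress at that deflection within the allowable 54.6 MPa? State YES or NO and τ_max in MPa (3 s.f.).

N_a = Gd⁴/(8D³k) = (80.4×10³)(2.9⁴)/(8·38.0³·0.76) = 17.04 → N_a = 17
Actual rate k = Gd⁴/(8D³·17) = 0.76201 N/mm
Working load F = kδ = 0.76201·18 = 13.716 N
C = 38.0/2.9 = 13.1034; K_W = (4C−1)/(4C−4)+0.615/C = 1.1089
τ_max = K_W·8FD/(πd³) = 1.1089·54.42 = 60.347 MPa
τ_max > 54.6 MPa → exceeds allowable

(a) 17 coils; (b) NO, τ_max = 60.3 MPa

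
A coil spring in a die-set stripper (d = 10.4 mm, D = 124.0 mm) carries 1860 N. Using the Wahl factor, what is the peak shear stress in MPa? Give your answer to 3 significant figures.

585 MPa

Spring index C = D/d = 124.0/10.4 = 11.9231
K_W = (4C−1)/(4C−4) + 0.615/C = 46.692/43.692 + 0.0516 = 1.1202
τ₀ = 8FD/(πd³) = 8·1860·124.0/(π·10.4³) = 1.84512e+06/3533.9 = 522.13 MPa
τ_max = K·τ₀ = 1.1202 × 522.13 = 584.91 MPa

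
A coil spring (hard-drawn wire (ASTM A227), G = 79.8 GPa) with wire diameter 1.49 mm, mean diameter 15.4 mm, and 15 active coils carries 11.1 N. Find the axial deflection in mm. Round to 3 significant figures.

12.4 mm

k = Gd⁴/(8D³N_a) = (79.8×10³)(1.49⁴)/(8·15.4³·15) = 0.89744 N/mm
δ = F/k = 11.1 / 0.89744 = 12.369 mm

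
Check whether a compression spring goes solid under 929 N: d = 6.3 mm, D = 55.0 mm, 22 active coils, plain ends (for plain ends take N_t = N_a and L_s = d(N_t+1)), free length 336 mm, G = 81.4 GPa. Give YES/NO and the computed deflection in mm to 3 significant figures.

YES, δ = 212 mm

k = Gd⁴/(8D³N_a) = (81.4×10³)(6.3⁴)/(8·55.0³·22) = 4.3791 N/mm
N_t = 22; L_s = 6.3·23 = 144.9 mm; δ_solid = L₀ − L_s = 336 − 144.9 = 191.1 mm
δ = F/k = 929/4.3791 = 212.14 mm
δ ≥ δ_solid → spring goes solid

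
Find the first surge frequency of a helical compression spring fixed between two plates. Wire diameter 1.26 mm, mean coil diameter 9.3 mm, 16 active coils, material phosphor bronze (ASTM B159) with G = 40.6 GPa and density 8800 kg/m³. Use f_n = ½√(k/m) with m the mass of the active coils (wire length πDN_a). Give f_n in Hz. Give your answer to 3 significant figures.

220 Hz

k = Gd⁴/(8D³N_a) = (40.6×10³)(1.26⁴)/(8·9.3³·16) = 0.99392 N/mm = 993.92 N/m
Wire length L = πDN_a = π·9.3·16 = 467.47 mm
m = ρ·(πd²/4)·L = 8800 × 1.2469×10⁻⁶ m² × 0.46747 m = 0.0051294 kg
f_n = ½√(k/m) = 0.5·√(993.92/0.0051294) = 0.5·√(1.9377e+05) = 220.1 Hz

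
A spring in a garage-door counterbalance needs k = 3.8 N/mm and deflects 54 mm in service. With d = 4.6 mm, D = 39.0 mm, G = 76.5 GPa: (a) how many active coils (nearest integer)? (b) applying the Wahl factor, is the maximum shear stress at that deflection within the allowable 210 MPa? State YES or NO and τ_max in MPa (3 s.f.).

N_a = Gd⁴/(8D³k) = (76.5×10³)(4.6⁴)/(8·39.0³·3.8) = 18.99 → N_a = 19
Actual rate k = Gd⁴/(8D³·19) = 3.7989 N/mm
Working load F = kδ = 3.7989·54 = 205.14 N
C = 39.0/4.6 = 8.4783; K_W = (4C−1)/(4C−4)+0.615/C = 1.1728
τ_max = K_W·8FD/(πd³) = 1.1728·209.31 = 245.48 MPa
τ_max > 210 MPa → exceeds allowable

(a) 19 coils; (b) NO, τ_max = 245 MPa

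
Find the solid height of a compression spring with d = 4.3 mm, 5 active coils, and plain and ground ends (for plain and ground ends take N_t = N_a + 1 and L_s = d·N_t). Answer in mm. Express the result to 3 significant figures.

25.8 mm

plain and ground ends: N_t = N_a + 1 = 5 + 1 = 6
L_s = d·N_t = 4.3 × 6 = 25.8 mm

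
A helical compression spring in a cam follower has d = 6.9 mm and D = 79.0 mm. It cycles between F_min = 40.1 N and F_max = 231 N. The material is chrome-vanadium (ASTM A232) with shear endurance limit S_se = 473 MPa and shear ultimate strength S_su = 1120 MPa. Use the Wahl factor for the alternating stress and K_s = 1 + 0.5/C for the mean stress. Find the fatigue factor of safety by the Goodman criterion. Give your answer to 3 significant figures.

C = D/d = 79.0/6.9 = 11.4493; K_W = (4C−1)/(4C−4)+0.615/C = 1.1255; K_s = 1+0.5/C = 1.0437
F_a = (F_max−F_min)/2 = 95.45 N; F_m = (F_max+F_min)/2 = 135.55 N
τ_a = K_W·8F_aD/(πd³) = 1.1255 × 58.452 = 65.787 MPa
τ_m = K_s·8F_mD/(πd³) = 1.0437 × 83.008 = 86.633 MPa
Goodman: 1/n_f = τ_a/S_se + τ_m/S_su = 65.787/473 + 86.633/1120 = 0.13908 + 0.07735 = 0.21643
n_f = 1/0.21643 = 4.62

4.62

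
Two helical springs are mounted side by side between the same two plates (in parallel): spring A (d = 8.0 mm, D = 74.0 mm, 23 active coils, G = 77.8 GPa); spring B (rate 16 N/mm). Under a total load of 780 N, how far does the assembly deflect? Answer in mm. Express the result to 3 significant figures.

38.5 mm

k_A = Gd⁴/(8D³N_a) = (77.8×10³)(8.0⁴)/(8·74.0³·23) = 4.2739 N/mm
Parallel: k_eq = 4.2739 + 16 = 20.274 N/mm
δ = F/k_eq = 780/20.274 = 38.473 mm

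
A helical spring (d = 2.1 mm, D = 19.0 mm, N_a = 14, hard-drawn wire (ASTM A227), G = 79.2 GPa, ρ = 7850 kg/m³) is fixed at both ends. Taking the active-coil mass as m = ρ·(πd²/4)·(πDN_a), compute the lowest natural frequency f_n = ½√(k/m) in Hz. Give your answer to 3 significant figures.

149 Hz

k = Gd⁴/(8D³N_a) = (79.2×10³)(2.1⁴)/(8·19.0³·14) = 2.005 N/mm = 2005 N/m
Wire length L = πDN_a = π·19.0·14 = 835.66 mm
m = ρ·(πd²/4)·L = 7850 × 3.4636×10⁻⁶ m² × 0.83566 m = 0.022721 kg
f_n = ½√(k/m) = 0.5·√(2005/0.022721) = 0.5·√(88246) = 148.53 Hz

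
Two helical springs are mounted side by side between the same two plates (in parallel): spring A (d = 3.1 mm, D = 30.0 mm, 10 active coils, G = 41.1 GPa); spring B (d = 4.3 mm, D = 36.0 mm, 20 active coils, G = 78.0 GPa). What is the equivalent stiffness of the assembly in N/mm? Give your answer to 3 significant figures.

k_A = Gd⁴/(8D³N_a) = (41.1×10³)(3.1⁴)/(8·30.0³·10) = 1.7573 N/mm
k_B = Gd⁴/(8D³N_a) = (78.0×10³)(4.3⁴)/(8·36.0³·20) = 3.5722 N/mm
Parallel: k_eq = 1.7573 + 3.5722 = 5.3295 N/mm

5.33 N/mm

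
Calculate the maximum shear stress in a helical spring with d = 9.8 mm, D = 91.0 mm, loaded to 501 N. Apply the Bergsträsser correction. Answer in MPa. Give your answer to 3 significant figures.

Spring index C = D/d = 91.0/9.8 = 9.2857
K_B = (4C+2)/(4C−3) = 39.143/34.143 = 1.1464
τ₀ = 8FD/(πd³) = 8·501·91.0/(π·9.8³) = 364728/2956.8 = 123.35 MPa
τ_max = K·τ₀ = 1.1464 × 123.35 = 141.41 MPa

141 MPa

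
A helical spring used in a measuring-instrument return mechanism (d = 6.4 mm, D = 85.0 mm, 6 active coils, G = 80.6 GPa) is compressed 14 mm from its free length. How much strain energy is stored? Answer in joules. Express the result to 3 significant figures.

k = Gd⁴/(8D³N_a) = (80.6×10³)(6.4⁴)/(8·85.0³·6) = 4.5873 N/mm
U = ½kδ² = 0.5 × 4.5873 × 14² = 449.56 N·mm = 0.44956 J

0.450 J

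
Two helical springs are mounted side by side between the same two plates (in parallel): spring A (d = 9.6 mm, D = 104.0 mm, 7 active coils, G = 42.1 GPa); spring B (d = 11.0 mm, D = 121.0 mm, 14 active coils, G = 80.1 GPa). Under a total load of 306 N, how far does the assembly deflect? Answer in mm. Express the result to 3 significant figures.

k_A = Gd⁴/(8D³N_a) = (42.1×10³)(9.6⁴)/(8·104.0³·7) = 5.6765 N/mm
k_B = Gd⁴/(8D³N_a) = (80.1×10³)(11.0⁴)/(8·121.0³·14) = 5.9106 N/mm
Parallel: k_eq = 5.6765 + 5.9106 = 11.587 N/mm
δ = F/k_eq = 306/11.587 = 26.409 mm

26.4 mm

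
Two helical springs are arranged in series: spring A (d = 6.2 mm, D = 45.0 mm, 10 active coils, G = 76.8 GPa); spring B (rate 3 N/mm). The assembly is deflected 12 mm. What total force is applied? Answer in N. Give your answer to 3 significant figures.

30.2 N

k_A = Gd⁴/(8D³N_a) = (76.8×10³)(6.2⁴)/(8·45.0³·10) = 15.567 N/mm
Series: 1/k_eq = 1/15.567 + 1/3 = 0.39757; k_eq = 2.5153 N/mm
F = k_eq·δ = 2.5153·12 = 30.183 N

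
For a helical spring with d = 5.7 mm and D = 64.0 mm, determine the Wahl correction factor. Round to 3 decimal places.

1.128

C = D/d = 64.0/5.7 = 11.2281
K_W = (4C−1)/(4C−4) + 0.615/C = 43.912/40.912 + 0.0548 = 1.1281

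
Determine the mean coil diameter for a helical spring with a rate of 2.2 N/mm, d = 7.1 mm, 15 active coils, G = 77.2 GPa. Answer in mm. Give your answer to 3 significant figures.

D = (Gd⁴/(8N_a·k))^(1/3) = (77.2×10³·7.1⁴/(8·15·2.2))^(1/3)
  = (743099)^(1/3) = 90.5765 mm

90.6 mm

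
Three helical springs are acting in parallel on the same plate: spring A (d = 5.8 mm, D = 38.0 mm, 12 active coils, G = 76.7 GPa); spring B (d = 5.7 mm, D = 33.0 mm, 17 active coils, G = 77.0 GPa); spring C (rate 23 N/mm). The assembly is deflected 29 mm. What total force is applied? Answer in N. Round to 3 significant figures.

1630 N

k_A = Gd⁴/(8D³N_a) = (76.7×10³)(5.8⁴)/(8·38.0³·12) = 16.477 N/mm
k_B = Gd⁴/(8D³N_a) = (77.0×10³)(5.7⁴)/(8·33.0³·17) = 16.631 N/mm
Parallel: k_eq = 16.477 + 16.631 + 23 = 56.108 N/mm
F = k_eq·δ = 56.108·29 = 1627.1 N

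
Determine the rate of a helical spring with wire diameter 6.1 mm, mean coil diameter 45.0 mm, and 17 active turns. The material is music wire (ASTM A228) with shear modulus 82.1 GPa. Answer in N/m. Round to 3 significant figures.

k = Gd⁴/(8D³N_a) = (82.1×10³ × 6.1⁴) / (8 × 45.0³ × 17)
  = 1.13674e+08 / 1.2393e+07 = 9.1725 N/mm = 9172.5 N/m

9170 N/m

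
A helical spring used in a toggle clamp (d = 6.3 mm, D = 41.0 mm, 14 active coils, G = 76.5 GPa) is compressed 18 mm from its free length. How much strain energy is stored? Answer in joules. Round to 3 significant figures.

2.53 J

k = Gd⁴/(8D³N_a) = (76.5×10³)(6.3⁴)/(8·41.0³·14) = 15.612 N/mm
U = ½kδ² = 0.5 × 15.612 × 18² = 2529.1 N·mm = 2.5291 J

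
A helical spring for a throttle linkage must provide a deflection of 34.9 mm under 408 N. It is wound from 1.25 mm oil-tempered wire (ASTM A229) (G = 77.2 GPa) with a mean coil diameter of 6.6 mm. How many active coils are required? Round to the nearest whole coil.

7

Required rate k = F/δ = 408/34.9 = 11.691 N/mm
N_a = Gd⁴/(8D³k) = (77.2×10³ × 1.25⁴)/(8 × 6.6³ × 11.691)
    = 188477 / 26887.9 = 7.01 → 7 coils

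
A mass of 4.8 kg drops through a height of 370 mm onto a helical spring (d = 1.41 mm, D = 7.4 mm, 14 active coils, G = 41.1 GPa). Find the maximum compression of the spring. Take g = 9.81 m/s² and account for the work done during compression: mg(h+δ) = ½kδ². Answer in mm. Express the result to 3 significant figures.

113 mm

k = Gd⁴/(8D³N_a) = (41.1×10³)(1.41⁴)/(8·7.4³·14) = 3.5794 N/mm
W = mg = 4.8 × 9.81 = 47.088 N
½kδ² − Wδ − Wh = 0 → δ = (W + √(W² + 2kWh))/k
δ = (47.088 + √(2217.3 + 124723))/3.5794 = (47.088 + 356.29)/3.5794 = 112.69 mm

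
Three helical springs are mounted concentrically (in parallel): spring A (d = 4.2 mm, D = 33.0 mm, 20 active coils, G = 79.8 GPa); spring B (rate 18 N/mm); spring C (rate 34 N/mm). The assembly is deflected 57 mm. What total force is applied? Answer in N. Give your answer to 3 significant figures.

3210 N

k_A = Gd⁴/(8D³N_a) = (79.8×10³)(4.2⁴)/(8·33.0³·20) = 4.3186 N/mm
Parallel: k_eq = 4.3186 + 18 + 34 = 56.319 N/mm
F = k_eq·δ = 56.319·57 = 3210.2 N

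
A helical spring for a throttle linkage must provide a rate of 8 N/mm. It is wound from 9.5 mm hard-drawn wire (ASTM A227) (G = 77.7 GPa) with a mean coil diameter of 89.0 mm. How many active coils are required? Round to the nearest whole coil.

N_a = Gd⁴/(8D³k) = (77.7×10³ × 9.5⁴)/(8 × 89.0³ × 8)
    = 6.32871e+08 / 4.5118e+07 = 14.03 → 14 coils

14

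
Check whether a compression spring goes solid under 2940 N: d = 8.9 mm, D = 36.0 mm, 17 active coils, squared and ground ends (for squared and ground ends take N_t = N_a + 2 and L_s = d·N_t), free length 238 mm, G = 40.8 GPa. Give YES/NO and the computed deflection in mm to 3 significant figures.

k = Gd⁴/(8D³N_a) = (40.8×10³)(8.9⁴)/(8·36.0³·17) = 40.344 N/mm
N_t = 19; L_s = 8.9·19 = 169.1 mm; δ_solid = L₀ − L_s = 238 − 169.1 = 68.9 mm
δ = F/k = 2940/40.344 = 72.874 mm
δ ≥ δ_solid → spring goes solid

YES, δ = 72.9 mm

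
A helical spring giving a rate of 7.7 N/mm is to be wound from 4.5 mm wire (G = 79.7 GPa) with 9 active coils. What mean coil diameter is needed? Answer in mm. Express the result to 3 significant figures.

38.9 mm

D = (Gd⁴/(8N_a·k))^(1/3) = (79.7×10³·4.5⁴/(8·9·7.7))^(1/3)
  = (58950.2)^(1/3) = 38.9190 mm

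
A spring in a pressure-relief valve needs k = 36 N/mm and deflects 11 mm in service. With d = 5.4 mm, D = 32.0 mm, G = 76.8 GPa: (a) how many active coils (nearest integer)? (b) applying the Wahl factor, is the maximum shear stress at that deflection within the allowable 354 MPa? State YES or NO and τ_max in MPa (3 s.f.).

N_a = Gd⁴/(8D³k) = (76.8×10³)(5.4⁴)/(8·32.0³·36) = 6.92 → N_a = 7
Actual rate k = Gd⁴/(8D³·7) = 35.588 N/mm
Working load F = kδ = 35.588·11 = 391.46 N
C = 32.0/5.4 = 5.9259; K_W = (4C−1)/(4C−4)+0.615/C = 1.2560
τ_max = K_W·8FD/(πd³) = 1.2560·202.58 = 254.45 MPa
τ_max ≤ 354 MPa → acceptable

(a) 7 coils; (b) YES, τ_max = 254 MPa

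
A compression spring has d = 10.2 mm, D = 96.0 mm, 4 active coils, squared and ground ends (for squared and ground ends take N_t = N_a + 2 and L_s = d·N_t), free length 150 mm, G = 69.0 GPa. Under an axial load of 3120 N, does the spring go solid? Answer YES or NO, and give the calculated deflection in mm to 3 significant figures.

k = Gd⁴/(8D³N_a) = (69.0×10³)(10.2⁴)/(8·96.0³·4) = 26.381 N/mm
N_t = 6; L_s = 10.2·6 = 61.2 mm; δ_solid = L₀ − L_s = 150 − 61.2 = 88.8 mm
δ = F/k = 3120/26.381 = 118.27 mm
δ ≥ δ_solid → spring goes solid

YES, δ = 118 mm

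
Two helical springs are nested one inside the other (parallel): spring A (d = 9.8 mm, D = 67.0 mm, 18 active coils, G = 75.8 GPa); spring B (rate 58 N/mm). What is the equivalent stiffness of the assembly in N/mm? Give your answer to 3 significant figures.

74.1 N/mm

k_A = Gd⁴/(8D³N_a) = (75.8×10³)(9.8⁴)/(8·67.0³·18) = 16.143 N/mm
Parallel: k_eq = 16.143 + 58 = 74.143 N/mm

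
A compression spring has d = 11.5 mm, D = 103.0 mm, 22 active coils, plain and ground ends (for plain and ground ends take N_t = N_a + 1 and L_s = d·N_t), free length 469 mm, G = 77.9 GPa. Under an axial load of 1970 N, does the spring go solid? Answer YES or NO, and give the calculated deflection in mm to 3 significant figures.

YES, δ = 278 mm

k = Gd⁴/(8D³N_a) = (77.9×10³)(11.5⁴)/(8·103.0³·22) = 7.0844 N/mm
N_t = 23; L_s = 11.5·23 = 264.5 mm; δ_solid = L₀ − L_s = 469 − 264.5 = 204.5 mm
δ = F/k = 1970/7.0844 = 278.07 mm
δ ≥ δ_solid → spring goes solid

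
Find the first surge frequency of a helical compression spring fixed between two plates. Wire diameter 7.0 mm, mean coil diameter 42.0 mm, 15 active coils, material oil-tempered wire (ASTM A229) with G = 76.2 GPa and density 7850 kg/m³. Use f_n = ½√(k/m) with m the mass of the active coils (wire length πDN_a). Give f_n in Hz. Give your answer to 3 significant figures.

k = Gd⁴/(8D³N_a) = (76.2×10³)(7.0⁴)/(8·42.0³·15) = 20.579 N/mm = 20579 N/m
Wire length L = πDN_a = π·42.0·15 = 1979.2 mm
m = ρ·(πd²/4)·L = 7850 × 38.485×10⁻⁶ m² × 1.9792 m = 0.59792 kg
f_n = ½√(k/m) = 0.5·√(20579/0.59792) = 0.5·√(34417) = 92.759 Hz

92.8 Hz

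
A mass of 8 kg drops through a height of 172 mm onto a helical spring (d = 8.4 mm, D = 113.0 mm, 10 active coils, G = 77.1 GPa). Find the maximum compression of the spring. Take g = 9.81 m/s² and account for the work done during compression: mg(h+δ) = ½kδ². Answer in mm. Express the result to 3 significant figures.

117 mm

k = Gd⁴/(8D³N_a) = (77.1×10³)(8.4⁴)/(8·113.0³·10) = 3.3254 N/mm
W = mg = 8 × 9.81 = 78.48 N
½kδ² − Wδ − Wh = 0 → δ = (W + √(W² + 2kWh))/k
δ = (78.48 + √(6159.1 + 89776.7))/3.3254 = (78.48 + 309.74)/3.3254 = 116.74 mm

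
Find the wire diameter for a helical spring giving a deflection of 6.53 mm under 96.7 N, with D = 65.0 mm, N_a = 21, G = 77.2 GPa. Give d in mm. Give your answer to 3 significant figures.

9.70 mm

Required rate k = F/δ = 96.7/6.53 = 14.809 N/mm
d = (8D³N_a·k / G)^(1/4) = (8·65.0³·21·14.809 / (77.2×10³))^0.25
  = (8850)^0.25 = 9.6992 mm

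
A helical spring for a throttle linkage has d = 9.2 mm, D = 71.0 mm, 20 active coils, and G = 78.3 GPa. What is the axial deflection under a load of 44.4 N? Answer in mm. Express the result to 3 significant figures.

4.53 mm

k = Gd⁴/(8D³N_a) = (78.3×10³)(9.2⁴)/(8·71.0³·20) = 9.7953 N/mm
δ = F/k = 44.4 / 9.7953 = 4.5328 mm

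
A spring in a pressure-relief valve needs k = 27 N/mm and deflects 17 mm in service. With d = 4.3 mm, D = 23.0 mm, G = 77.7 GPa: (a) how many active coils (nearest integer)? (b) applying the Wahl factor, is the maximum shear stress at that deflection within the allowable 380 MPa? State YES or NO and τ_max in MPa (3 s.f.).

N_a = Gd⁴/(8D³k) = (77.7×10³)(4.3⁴)/(8·23.0³·27) = 10.11 → N_a = 10
Actual rate k = Gd⁴/(8D³·10) = 27.291 N/mm
Working load F = kδ = 27.291·17 = 463.95 N
C = 23.0/4.3 = 5.3488; K_W = (4C−1)/(4C−4)+0.615/C = 1.2874
τ_max = K_W·8FD/(πd³) = 1.2874·341.77 = 440.01 MPa
τ_max > 380 MPa → exceeds allowable

(a) 10 coils; (b) NO, τ_max = 440 MPa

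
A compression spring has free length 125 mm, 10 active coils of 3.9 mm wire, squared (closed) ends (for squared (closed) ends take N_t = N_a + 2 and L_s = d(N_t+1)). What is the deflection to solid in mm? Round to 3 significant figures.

74.3 mm

N_t = 12; L_s = 3.9·13 = 50.7 mm
δ_solid = L₀ − L_s = 125 − 50.7 = 74.3 mm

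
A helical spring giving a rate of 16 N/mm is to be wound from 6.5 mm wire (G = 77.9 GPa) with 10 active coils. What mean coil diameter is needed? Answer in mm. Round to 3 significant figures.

47.7 mm

D = (Gd⁴/(8N_a·k))^(1/3) = (77.9×10³·6.5⁴/(8·10·16))^(1/3)
  = (108638)^(1/3) = 47.7156 mm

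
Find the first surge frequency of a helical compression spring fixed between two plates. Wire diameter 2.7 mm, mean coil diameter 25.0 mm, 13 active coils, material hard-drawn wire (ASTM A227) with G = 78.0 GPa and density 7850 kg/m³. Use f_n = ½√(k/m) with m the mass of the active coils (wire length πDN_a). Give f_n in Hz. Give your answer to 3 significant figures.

118 Hz

k = Gd⁴/(8D³N_a) = (78.0×10³)(2.7⁴)/(8·25.0³·13) = 2.5509 N/mm = 2550.9 N/m
Wire length L = πDN_a = π·25.0·13 = 1021 mm
m = ρ·(πd²/4)·L = 7850 × 5.7256×10⁻⁶ m² × 1.021 m = 0.04589 kg
f_n = ½√(k/m) = 0.5·√(2550.9/0.04589) = 0.5·√(55587) = 117.88 Hz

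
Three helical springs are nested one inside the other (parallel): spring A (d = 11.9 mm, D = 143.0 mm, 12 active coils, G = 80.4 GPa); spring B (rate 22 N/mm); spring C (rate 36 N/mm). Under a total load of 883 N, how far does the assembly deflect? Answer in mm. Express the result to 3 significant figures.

13.9 mm

k_A = Gd⁴/(8D³N_a) = (80.4×10³)(11.9⁴)/(8·143.0³·12) = 5.7433 N/mm
Parallel: k_eq = 5.7433 + 22 + 36 = 63.743 N/mm
δ = F/k_eq = 883/63.743 = 13.852 mm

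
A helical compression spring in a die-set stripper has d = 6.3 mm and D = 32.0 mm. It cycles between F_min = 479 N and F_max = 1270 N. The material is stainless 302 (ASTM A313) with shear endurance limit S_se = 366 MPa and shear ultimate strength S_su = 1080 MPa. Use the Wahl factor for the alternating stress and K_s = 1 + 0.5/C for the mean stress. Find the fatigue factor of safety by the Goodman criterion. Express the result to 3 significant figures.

C = D/d = 32.0/6.3 = 5.0794; K_W = (4C−1)/(4C−4)+0.615/C = 1.3049; K_s = 1+0.5/C = 1.0984
F_a = (F_max−F_min)/2 = 395.5 N; F_m = (F_max+F_min)/2 = 874.5 N
τ_a = K_W·8F_aD/(πd³) = 1.3049 × 128.89 = 168.19 MPa
τ_m = K_s·8F_mD/(πd³) = 1.0984 × 284.99 = 313.04 MPa
Goodman: 1/n_f = τ_a/S_se + τ_m/S_su = 168.19/366 + 313.04/1080 = 0.45954 + 0.28985 = 0.74939
n_f = 1/0.74939 = 1.334

1.33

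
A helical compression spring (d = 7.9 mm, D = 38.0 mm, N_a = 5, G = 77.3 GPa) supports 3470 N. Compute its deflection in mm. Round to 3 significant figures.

k = Gd⁴/(8D³N_a) = (77.3×10³)(7.9⁴)/(8·38.0³·5) = 137.18 N/mm
δ = F/k = 3470 / 137.18 = 25.296 mm

25.3 mm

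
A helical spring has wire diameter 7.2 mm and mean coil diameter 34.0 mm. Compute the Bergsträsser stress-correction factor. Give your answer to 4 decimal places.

C = D/d = 34.0/7.2 = 4.7222
K_B = (4C+2)/(4C−3) = 20.889/15.889 = 1.3147

1.3147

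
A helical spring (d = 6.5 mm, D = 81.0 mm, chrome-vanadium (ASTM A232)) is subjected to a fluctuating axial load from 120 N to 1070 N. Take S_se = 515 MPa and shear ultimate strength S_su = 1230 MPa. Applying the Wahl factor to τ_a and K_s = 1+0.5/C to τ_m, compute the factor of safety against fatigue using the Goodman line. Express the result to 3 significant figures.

C = D/d = 81.0/6.5 = 12.4615; K_W = (4C−1)/(4C−4)+0.615/C = 1.1148; K_s = 1+0.5/C = 1.0401
F_a = (F_max−F_min)/2 = 475 N; F_m = (F_max+F_min)/2 = 595 N
τ_a = K_W·8F_aD/(πd³) = 1.1148 × 356.76 = 397.71 MPa
τ_m = K_s·8F_mD/(πd³) = 1.0401 × 446.89 = 464.82 MPa
Goodman: 1/n_f = τ_a/S_se + τ_m/S_su = 397.71/515 + 464.82/1230 = 0.77226 + 0.37790 = 1.1502
n_f = 1/1.1502 = 0.8694

0.869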